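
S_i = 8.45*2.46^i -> [8.45, 20.79, 51.14, 125.79, 309.45]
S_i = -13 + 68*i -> [-13, 55, 123, 191, 259]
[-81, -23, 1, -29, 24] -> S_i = Random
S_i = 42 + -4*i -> [42, 38, 34, 30, 26]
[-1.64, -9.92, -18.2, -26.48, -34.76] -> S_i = -1.64 + -8.28*i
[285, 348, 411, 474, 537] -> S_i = 285 + 63*i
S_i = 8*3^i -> [8, 24, 72, 216, 648]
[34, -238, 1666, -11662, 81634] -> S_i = 34*-7^i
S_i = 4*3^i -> [4, 12, 36, 108, 324]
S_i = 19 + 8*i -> [19, 27, 35, 43, 51]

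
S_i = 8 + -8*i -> [8, 0, -8, -16, -24]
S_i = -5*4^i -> [-5, -20, -80, -320, -1280]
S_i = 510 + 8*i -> [510, 518, 526, 534, 542]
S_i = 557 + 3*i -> [557, 560, 563, 566, 569]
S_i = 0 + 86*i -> [0, 86, 172, 258, 344]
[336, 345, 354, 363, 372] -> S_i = 336 + 9*i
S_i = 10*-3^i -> [10, -30, 90, -270, 810]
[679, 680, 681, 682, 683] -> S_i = 679 + 1*i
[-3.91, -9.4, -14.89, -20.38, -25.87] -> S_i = -3.91 + -5.49*i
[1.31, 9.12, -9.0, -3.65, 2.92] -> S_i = Random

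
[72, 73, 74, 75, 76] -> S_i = 72 + 1*i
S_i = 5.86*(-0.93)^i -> [5.86, -5.45, 5.07, -4.71, 4.38]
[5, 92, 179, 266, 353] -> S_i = 5 + 87*i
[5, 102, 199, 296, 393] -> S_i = 5 + 97*i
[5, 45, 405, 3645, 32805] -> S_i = 5*9^i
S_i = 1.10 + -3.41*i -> [1.1, -2.31, -5.72, -9.13, -12.54]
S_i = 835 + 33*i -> [835, 868, 901, 934, 967]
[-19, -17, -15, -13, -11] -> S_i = -19 + 2*i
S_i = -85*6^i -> [-85, -510, -3060, -18360, -110160]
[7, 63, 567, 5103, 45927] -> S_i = 7*9^i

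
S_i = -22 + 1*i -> [-22, -21, -20, -19, -18]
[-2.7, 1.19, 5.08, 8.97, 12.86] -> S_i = -2.70 + 3.89*i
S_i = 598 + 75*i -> [598, 673, 748, 823, 898]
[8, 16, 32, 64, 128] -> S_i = 8*2^i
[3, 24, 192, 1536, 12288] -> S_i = 3*8^i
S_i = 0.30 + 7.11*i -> [0.3, 7.41, 14.52, 21.63, 28.74]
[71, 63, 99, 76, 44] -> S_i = Random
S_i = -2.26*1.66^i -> [-2.26, -3.75, -6.23, -10.34, -17.16]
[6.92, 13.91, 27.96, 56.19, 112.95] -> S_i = 6.92*2.01^i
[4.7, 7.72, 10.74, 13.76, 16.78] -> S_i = 4.70 + 3.02*i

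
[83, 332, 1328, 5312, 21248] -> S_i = 83*4^i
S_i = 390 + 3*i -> [390, 393, 396, 399, 402]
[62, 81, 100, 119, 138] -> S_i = 62 + 19*i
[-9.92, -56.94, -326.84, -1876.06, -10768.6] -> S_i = -9.92*5.74^i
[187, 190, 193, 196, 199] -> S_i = 187 + 3*i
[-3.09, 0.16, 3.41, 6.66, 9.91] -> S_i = -3.09 + 3.25*i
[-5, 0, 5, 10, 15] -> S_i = -5 + 5*i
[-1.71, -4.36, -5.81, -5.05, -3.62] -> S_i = Random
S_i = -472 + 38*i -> [-472, -434, -396, -358, -320]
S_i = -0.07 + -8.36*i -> [-0.07, -8.43, -16.79, -25.15, -33.51]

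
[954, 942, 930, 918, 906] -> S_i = 954 + -12*i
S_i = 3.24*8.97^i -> [3.24, 29.06, 260.69, 2338.42, 20975.62]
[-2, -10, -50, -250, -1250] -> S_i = -2*5^i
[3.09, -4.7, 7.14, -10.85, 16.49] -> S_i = 3.09*(-1.52)^i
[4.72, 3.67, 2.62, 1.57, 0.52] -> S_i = 4.72 + -1.05*i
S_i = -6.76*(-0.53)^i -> [-6.76, 3.58, -1.9, 1.01, -0.53]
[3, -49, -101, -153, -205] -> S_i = 3 + -52*i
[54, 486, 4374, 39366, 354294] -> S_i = 54*9^i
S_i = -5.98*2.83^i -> [-5.98, -16.92, -47.89, -135.54, -383.57]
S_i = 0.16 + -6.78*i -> [0.16, -6.62, -13.4, -20.18, -26.96]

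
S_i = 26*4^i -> [26, 104, 416, 1664, 6656]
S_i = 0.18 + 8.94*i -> [0.18, 9.12, 18.06, 27.0, 35.94]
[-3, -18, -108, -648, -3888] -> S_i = -3*6^i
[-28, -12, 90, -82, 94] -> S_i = Random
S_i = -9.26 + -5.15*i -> [-9.26, -14.41, -19.56, -24.71, -29.86]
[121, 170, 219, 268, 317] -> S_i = 121 + 49*i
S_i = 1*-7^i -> [1, -7, 49, -343, 2401]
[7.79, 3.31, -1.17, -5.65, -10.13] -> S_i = 7.79 + -4.48*i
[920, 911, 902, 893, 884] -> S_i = 920 + -9*i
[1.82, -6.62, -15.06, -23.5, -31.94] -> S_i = 1.82 + -8.44*i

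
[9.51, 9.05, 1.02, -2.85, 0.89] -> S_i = Random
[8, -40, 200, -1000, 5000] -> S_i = 8*-5^i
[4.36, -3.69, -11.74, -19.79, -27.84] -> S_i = 4.36 + -8.05*i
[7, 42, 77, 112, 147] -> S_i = 7 + 35*i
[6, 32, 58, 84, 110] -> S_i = 6 + 26*i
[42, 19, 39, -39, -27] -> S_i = Random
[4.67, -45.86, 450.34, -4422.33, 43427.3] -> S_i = 4.67*(-9.82)^i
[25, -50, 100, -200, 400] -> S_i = 25*-2^i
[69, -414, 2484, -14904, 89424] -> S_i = 69*-6^i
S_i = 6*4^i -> [6, 24, 96, 384, 1536]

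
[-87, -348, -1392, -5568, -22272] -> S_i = -87*4^i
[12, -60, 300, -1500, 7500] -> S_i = 12*-5^i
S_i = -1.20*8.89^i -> [-1.2, -10.67, -94.84, -843.11, -7495.29]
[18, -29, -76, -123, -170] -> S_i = 18 + -47*i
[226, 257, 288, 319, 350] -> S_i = 226 + 31*i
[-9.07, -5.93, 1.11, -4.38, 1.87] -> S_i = Random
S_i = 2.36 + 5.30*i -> [2.36, 7.66, 12.96, 18.26, 23.56]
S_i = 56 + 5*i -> [56, 61, 66, 71, 76]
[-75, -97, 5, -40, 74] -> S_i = Random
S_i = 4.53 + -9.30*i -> [4.53, -4.77, -14.07, -23.37, -32.67]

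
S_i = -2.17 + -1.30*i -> [-2.17, -3.47, -4.77, -6.07, -7.37]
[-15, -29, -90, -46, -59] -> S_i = Random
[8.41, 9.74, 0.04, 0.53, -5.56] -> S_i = Random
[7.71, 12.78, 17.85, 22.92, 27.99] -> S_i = 7.71 + 5.07*i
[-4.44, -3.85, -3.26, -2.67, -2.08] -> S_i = -4.44 + 0.59*i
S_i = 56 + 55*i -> [56, 111, 166, 221, 276]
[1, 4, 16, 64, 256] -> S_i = 1*4^i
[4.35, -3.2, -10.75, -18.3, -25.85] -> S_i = 4.35 + -7.55*i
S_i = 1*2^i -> [1, 2, 4, 8, 16]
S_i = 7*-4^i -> [7, -28, 112, -448, 1792]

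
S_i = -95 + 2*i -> [-95, -93, -91, -89, -87]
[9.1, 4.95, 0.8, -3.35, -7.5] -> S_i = 9.10 + -4.15*i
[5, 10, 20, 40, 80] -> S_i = 5*2^i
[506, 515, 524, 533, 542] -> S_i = 506 + 9*i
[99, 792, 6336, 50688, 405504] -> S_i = 99*8^i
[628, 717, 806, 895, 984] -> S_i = 628 + 89*i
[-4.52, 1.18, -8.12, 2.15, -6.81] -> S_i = Random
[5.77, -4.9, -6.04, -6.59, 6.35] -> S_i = Random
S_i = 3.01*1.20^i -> [3.01, 3.61, 4.33, 5.2, 6.24]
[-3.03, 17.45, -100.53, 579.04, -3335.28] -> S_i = -3.03*(-5.76)^i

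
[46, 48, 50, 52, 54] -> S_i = 46 + 2*i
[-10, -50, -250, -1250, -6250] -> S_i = -10*5^i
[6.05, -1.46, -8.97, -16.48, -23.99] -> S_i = 6.05 + -7.51*i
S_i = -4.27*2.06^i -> [-4.27, -8.8, -18.12, -37.33, -76.89]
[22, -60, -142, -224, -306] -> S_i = 22 + -82*i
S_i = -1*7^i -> [-1, -7, -49, -343, -2401]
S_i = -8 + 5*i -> [-8, -3, 2, 7, 12]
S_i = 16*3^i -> [16, 48, 144, 432, 1296]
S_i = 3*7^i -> [3, 21, 147, 1029, 7203]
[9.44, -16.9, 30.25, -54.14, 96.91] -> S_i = 9.44*(-1.79)^i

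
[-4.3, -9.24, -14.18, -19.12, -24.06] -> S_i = -4.30 + -4.94*i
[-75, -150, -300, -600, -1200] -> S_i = -75*2^i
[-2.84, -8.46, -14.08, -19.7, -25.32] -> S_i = -2.84 + -5.62*i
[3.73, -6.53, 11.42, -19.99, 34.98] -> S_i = 3.73*(-1.75)^i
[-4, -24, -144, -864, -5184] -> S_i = -4*6^i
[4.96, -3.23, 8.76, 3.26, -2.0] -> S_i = Random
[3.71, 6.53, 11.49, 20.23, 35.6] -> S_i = 3.71*1.76^i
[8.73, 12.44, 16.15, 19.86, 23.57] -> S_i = 8.73 + 3.71*i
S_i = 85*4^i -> [85, 340, 1360, 5440, 21760]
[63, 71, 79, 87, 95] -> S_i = 63 + 8*i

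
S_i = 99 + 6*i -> [99, 105, 111, 117, 123]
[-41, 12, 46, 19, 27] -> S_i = Random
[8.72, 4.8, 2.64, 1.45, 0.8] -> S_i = 8.72*0.55^i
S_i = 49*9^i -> [49, 441, 3969, 35721, 321489]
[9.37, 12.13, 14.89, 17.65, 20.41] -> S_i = 9.37 + 2.76*i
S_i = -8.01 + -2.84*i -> [-8.01, -10.85, -13.69, -16.53, -19.37]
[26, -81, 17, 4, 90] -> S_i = Random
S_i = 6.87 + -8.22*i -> [6.87, -1.35, -9.57, -17.79, -26.01]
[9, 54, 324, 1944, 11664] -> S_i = 9*6^i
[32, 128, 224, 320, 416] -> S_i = 32 + 96*i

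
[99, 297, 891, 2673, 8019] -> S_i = 99*3^i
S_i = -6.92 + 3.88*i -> [-6.92, -3.04, 0.84, 4.72, 8.6]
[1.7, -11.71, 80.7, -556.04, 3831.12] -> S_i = 1.70*(-6.89)^i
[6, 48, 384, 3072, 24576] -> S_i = 6*8^i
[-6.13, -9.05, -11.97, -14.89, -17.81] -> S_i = -6.13 + -2.92*i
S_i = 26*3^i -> [26, 78, 234, 702, 2106]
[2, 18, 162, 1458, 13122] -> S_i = 2*9^i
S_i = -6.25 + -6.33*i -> [-6.25, -12.58, -18.91, -25.24, -31.57]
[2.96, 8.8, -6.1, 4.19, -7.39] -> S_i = Random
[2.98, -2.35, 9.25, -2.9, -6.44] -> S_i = Random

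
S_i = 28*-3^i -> [28, -84, 252, -756, 2268]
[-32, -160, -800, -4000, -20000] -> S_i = -32*5^i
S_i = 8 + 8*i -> [8, 16, 24, 32, 40]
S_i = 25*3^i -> [25, 75, 225, 675, 2025]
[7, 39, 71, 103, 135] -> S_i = 7 + 32*i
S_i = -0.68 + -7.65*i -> [-0.68, -8.33, -15.98, -23.63, -31.28]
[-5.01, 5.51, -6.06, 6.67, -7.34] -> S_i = -5.01*(-1.10)^i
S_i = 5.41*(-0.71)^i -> [5.41, -3.84, 2.73, -1.94, 1.37]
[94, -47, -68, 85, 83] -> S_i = Random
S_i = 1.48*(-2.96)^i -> [1.48, -4.38, 12.97, -38.38, 113.61]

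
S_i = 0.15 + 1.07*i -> [0.15, 1.22, 2.29, 3.36, 4.43]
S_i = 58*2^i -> [58, 116, 232, 464, 928]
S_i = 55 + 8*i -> [55, 63, 71, 79, 87]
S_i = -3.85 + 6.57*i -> [-3.85, 2.72, 9.29, 15.86, 22.43]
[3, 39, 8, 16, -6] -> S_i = Random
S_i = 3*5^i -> [3, 15, 75, 375, 1875]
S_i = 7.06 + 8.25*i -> [7.06, 15.31, 23.56, 31.81, 40.06]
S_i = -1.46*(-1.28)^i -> [-1.46, 1.87, -2.39, 3.06, -3.92]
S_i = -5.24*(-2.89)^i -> [-5.24, 15.14, -43.77, 126.48, -365.53]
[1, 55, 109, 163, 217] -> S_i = 1 + 54*i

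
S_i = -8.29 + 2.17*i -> [-8.29, -6.12, -3.95, -1.78, 0.39]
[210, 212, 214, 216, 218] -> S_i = 210 + 2*i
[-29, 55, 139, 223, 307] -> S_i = -29 + 84*i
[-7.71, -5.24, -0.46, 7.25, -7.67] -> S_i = Random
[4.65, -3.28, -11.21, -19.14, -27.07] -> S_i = 4.65 + -7.93*i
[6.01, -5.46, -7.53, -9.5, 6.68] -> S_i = Random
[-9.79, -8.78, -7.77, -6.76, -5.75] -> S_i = -9.79 + 1.01*i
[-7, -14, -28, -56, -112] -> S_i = -7*2^i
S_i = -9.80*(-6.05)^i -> [-9.8, 59.29, -358.7, 2170.16, -13129.48]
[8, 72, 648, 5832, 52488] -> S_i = 8*9^i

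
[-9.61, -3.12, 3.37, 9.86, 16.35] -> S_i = -9.61 + 6.49*i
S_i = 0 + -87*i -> [0, -87, -174, -261, -348]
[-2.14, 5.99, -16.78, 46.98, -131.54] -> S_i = -2.14*(-2.80)^i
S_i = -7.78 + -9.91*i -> [-7.78, -17.69, -27.6, -37.51, -47.42]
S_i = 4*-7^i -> [4, -28, 196, -1372, 9604]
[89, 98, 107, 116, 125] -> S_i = 89 + 9*i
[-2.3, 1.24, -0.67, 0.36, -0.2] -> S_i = -2.30*(-0.54)^i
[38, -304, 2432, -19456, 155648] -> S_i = 38*-8^i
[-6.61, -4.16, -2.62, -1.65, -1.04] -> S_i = -6.61*0.63^i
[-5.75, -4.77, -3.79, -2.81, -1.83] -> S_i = -5.75 + 0.98*i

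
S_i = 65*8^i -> [65, 520, 4160, 33280, 266240]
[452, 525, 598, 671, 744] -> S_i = 452 + 73*i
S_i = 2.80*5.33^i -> [2.8, 14.92, 79.54, 423.97, 2259.78]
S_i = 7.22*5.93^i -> [7.22, 42.81, 253.89, 1505.57, 8928.04]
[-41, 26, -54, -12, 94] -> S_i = Random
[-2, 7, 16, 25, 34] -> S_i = -2 + 9*i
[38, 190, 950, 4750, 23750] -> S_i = 38*5^i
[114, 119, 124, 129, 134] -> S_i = 114 + 5*i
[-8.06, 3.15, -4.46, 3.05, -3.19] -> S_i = Random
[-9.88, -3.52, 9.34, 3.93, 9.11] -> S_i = Random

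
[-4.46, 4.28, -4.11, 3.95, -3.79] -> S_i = -4.46*(-0.96)^i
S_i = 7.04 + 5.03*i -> [7.04, 12.07, 17.1, 22.13, 27.16]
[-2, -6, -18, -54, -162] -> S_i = -2*3^i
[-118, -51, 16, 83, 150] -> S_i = -118 + 67*i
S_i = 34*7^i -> [34, 238, 1666, 11662, 81634]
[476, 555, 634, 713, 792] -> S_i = 476 + 79*i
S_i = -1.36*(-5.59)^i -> [-1.36, 7.6, -42.5, 237.56, -1327.96]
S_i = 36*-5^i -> [36, -180, 900, -4500, 22500]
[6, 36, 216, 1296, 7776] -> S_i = 6*6^i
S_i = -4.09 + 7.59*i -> [-4.09, 3.5, 11.09, 18.68, 26.27]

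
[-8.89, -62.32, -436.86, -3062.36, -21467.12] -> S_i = -8.89*7.01^i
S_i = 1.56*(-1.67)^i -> [1.56, -2.61, 4.35, -7.27, 12.13]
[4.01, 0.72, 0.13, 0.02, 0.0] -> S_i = 4.01*0.18^i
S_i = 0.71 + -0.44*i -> [0.71, 0.27, -0.17, -0.61, -1.05]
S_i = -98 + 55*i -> [-98, -43, 12, 67, 122]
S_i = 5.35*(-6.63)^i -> [5.35, -35.47, 235.17, -1559.17, 10337.32]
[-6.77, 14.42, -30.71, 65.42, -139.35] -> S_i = -6.77*(-2.13)^i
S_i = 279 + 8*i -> [279, 287, 295, 303, 311]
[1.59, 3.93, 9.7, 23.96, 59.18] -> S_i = 1.59*2.47^i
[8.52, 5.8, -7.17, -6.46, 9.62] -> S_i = Random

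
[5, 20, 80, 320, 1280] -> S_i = 5*4^i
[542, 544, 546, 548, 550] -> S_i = 542 + 2*i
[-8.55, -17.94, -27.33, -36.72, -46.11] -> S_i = -8.55 + -9.39*i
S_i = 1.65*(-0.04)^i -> [1.65, -0.07, 0.0, -0.0, 0.0]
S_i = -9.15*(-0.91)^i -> [-9.15, 8.33, -7.58, 6.9, -6.27]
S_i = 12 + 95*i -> [12, 107, 202, 297, 392]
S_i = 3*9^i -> [3, 27, 243, 2187, 19683]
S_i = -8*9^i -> [-8, -72, -648, -5832, -52488]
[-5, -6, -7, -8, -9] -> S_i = -5 + -1*i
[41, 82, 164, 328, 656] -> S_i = 41*2^i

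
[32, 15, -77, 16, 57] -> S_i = Random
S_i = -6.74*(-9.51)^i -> [-6.74, 64.1, -609.57, 5796.98, -55129.23]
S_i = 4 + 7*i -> [4, 11, 18, 25, 32]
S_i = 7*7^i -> [7, 49, 343, 2401, 16807]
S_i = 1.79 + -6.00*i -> [1.79, -4.21, -10.21, -16.21, -22.21]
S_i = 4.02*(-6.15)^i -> [4.02, -24.72, 152.05, -935.09, 5750.78]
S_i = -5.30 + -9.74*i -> [-5.3, -15.04, -24.78, -34.52, -44.26]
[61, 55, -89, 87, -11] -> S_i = Random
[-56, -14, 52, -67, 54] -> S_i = Random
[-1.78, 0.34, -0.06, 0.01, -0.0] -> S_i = -1.78*(-0.19)^i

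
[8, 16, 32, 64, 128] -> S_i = 8*2^i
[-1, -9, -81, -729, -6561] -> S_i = -1*9^i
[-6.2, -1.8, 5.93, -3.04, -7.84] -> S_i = Random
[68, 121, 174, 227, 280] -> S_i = 68 + 53*i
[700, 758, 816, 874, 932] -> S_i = 700 + 58*i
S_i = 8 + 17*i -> [8, 25, 42, 59, 76]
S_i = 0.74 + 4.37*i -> [0.74, 5.11, 9.48, 13.85, 18.22]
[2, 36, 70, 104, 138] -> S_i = 2 + 34*i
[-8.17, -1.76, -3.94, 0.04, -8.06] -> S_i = Random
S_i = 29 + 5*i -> [29, 34, 39, 44, 49]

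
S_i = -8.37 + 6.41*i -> [-8.37, -1.96, 4.45, 10.86, 17.27]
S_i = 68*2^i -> [68, 136, 272, 544, 1088]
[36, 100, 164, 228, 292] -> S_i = 36 + 64*i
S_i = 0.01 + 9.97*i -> [0.01, 9.98, 19.95, 29.92, 39.89]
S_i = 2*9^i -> [2, 18, 162, 1458, 13122]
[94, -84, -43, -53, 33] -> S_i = Random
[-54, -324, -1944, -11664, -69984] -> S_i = -54*6^i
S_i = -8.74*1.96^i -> [-8.74, -17.13, -33.58, -65.81, -128.98]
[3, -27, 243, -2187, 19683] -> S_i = 3*-9^i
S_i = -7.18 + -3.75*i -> [-7.18, -10.93, -14.68, -18.43, -22.18]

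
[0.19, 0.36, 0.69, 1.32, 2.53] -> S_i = 0.19*1.91^i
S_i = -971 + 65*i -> [-971, -906, -841, -776, -711]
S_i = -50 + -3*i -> [-50, -53, -56, -59, -62]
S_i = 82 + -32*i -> [82, 50, 18, -14, -46]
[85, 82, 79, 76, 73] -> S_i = 85 + -3*i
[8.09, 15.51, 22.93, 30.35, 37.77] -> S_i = 8.09 + 7.42*i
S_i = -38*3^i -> [-38, -114, -342, -1026, -3078]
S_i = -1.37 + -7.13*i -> [-1.37, -8.5, -15.63, -22.76, -29.89]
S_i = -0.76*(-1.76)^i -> [-0.76, 1.34, -2.35, 4.14, -7.29]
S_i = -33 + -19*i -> [-33, -52, -71, -90, -109]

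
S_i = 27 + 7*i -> [27, 34, 41, 48, 55]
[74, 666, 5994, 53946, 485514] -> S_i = 74*9^i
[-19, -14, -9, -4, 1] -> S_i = -19 + 5*i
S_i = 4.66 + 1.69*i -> [4.66, 6.35, 8.04, 9.73, 11.42]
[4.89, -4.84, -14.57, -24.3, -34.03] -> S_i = 4.89 + -9.73*i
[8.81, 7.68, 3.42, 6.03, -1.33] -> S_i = Random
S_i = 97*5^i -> [97, 485, 2425, 12125, 60625]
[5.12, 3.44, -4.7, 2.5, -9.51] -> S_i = Random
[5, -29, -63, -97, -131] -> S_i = 5 + -34*i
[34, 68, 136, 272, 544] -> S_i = 34*2^i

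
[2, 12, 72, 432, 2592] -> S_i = 2*6^i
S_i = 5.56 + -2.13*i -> [5.56, 3.43, 1.3, -0.83, -2.96]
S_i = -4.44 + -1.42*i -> [-4.44, -5.86, -7.28, -8.7, -10.12]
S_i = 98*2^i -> [98, 196, 392, 784, 1568]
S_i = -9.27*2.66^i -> [-9.27, -24.66, -65.59, -174.47, -464.09]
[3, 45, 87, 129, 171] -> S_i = 3 + 42*i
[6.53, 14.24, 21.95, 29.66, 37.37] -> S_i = 6.53 + 7.71*i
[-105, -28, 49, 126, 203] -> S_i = -105 + 77*i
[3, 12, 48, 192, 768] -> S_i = 3*4^i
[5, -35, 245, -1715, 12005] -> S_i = 5*-7^i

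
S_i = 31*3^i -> [31, 93, 279, 837, 2511]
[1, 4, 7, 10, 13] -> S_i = 1 + 3*i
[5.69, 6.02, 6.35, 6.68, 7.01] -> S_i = 5.69 + 0.33*i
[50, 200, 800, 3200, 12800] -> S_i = 50*4^i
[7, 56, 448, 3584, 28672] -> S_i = 7*8^i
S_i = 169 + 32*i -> [169, 201, 233, 265, 297]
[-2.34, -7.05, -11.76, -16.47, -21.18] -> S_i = -2.34 + -4.71*i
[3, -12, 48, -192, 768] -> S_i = 3*-4^i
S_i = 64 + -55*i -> [64, 9, -46, -101, -156]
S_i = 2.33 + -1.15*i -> [2.33, 1.18, 0.03, -1.12, -2.27]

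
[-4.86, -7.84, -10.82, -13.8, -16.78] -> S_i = -4.86 + -2.98*i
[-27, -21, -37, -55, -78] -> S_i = Random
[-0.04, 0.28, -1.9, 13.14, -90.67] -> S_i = -0.04*(-6.90)^i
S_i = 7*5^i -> [7, 35, 175, 875, 4375]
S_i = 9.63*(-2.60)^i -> [9.63, -25.04, 65.1, -169.26, 440.07]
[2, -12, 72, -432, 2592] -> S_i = 2*-6^i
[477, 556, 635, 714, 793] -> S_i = 477 + 79*i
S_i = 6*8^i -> [6, 48, 384, 3072, 24576]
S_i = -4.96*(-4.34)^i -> [-4.96, 21.53, -93.42, 405.46, -1759.71]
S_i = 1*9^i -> [1, 9, 81, 729, 6561]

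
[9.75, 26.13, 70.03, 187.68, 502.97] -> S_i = 9.75*2.68^i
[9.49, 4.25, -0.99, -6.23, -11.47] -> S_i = 9.49 + -5.24*i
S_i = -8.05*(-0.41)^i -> [-8.05, 3.3, -1.35, 0.55, -0.23]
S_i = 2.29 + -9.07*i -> [2.29, -6.78, -15.85, -24.92, -33.99]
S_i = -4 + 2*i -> [-4, -2, 0, 2, 4]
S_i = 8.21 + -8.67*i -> [8.21, -0.46, -9.13, -17.8, -26.47]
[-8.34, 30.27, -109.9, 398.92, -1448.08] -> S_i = -8.34*(-3.63)^i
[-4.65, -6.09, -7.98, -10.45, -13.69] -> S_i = -4.65*1.31^i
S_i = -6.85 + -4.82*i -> [-6.85, -11.67, -16.49, -21.31, -26.13]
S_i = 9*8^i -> [9, 72, 576, 4608, 36864]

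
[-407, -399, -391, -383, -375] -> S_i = -407 + 8*i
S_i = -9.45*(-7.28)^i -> [-9.45, 68.8, -500.83, 3646.08, -26543.45]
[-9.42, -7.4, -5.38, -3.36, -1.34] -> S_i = -9.42 + 2.02*i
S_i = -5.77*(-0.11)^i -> [-5.77, 0.63, -0.07, 0.01, -0.0]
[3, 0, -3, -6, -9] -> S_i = 3 + -3*i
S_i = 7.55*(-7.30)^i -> [7.55, -55.11, 402.34, -2937.08, 21440.67]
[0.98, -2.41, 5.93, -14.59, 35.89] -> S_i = 0.98*(-2.46)^i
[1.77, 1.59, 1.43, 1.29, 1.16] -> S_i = 1.77*0.90^i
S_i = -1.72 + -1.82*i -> [-1.72, -3.54, -5.36, -7.18, -9.0]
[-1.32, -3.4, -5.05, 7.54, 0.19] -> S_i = Random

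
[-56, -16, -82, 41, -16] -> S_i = Random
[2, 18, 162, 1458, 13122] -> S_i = 2*9^i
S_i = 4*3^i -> [4, 12, 36, 108, 324]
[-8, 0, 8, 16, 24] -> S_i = -8 + 8*i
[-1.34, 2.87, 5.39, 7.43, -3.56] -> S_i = Random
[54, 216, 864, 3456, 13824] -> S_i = 54*4^i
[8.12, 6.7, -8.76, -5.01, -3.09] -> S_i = Random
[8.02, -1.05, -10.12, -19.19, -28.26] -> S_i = 8.02 + -9.07*i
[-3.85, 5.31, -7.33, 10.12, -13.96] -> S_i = -3.85*(-1.38)^i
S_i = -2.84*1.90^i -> [-2.84, -5.4, -10.25, -19.48, -37.01]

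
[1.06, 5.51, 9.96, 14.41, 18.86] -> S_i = 1.06 + 4.45*i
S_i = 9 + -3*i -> [9, 6, 3, 0, -3]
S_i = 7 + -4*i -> [7, 3, -1, -5, -9]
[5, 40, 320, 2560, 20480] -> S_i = 5*8^i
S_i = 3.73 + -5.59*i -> [3.73, -1.86, -7.45, -13.04, -18.63]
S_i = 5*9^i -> [5, 45, 405, 3645, 32805]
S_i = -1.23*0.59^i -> [-1.23, -0.73, -0.43, -0.25, -0.15]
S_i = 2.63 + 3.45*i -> [2.63, 6.08, 9.53, 12.98, 16.43]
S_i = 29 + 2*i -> [29, 31, 33, 35, 37]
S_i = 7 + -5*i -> [7, 2, -3, -8, -13]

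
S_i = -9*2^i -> [-9, -18, -36, -72, -144]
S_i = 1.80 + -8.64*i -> [1.8, -6.84, -15.48, -24.12, -32.76]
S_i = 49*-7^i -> [49, -343, 2401, -16807, 117649]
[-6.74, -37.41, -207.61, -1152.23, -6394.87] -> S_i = -6.74*5.55^i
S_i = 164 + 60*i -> [164, 224, 284, 344, 404]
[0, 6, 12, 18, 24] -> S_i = 0 + 6*i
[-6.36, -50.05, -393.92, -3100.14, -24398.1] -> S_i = -6.36*7.87^i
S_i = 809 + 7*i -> [809, 816, 823, 830, 837]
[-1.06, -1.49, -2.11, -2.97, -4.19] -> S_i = -1.06*1.41^i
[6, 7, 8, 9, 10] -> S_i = 6 + 1*i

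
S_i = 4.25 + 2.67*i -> [4.25, 6.92, 9.59, 12.26, 14.93]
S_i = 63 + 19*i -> [63, 82, 101, 120, 139]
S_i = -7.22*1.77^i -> [-7.22, -12.78, -22.62, -40.04, -70.86]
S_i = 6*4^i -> [6, 24, 96, 384, 1536]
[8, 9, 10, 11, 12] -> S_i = 8 + 1*i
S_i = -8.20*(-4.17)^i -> [-8.2, 34.19, -142.59, 594.6, -2479.47]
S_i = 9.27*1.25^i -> [9.27, 11.59, 14.48, 18.11, 22.63]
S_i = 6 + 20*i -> [6, 26, 46, 66, 86]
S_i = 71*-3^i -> [71, -213, 639, -1917, 5751]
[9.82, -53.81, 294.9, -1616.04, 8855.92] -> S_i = 9.82*(-5.48)^i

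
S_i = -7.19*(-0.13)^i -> [-7.19, 0.93, -0.12, 0.02, -0.0]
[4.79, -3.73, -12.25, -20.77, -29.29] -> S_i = 4.79 + -8.52*i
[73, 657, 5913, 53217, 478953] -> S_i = 73*9^i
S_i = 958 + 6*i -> [958, 964, 970, 976, 982]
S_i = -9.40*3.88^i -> [-9.4, -36.47, -141.51, -549.06, -2130.37]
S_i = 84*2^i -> [84, 168, 336, 672, 1344]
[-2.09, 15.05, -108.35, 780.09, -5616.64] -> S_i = -2.09*(-7.20)^i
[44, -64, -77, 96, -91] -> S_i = Random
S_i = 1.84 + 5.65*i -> [1.84, 7.49, 13.14, 18.79, 24.44]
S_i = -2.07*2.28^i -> [-2.07, -4.72, -10.76, -24.53, -55.94]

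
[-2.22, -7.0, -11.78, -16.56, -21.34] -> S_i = -2.22 + -4.78*i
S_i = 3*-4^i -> [3, -12, 48, -192, 768]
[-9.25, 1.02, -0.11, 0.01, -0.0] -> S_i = -9.25*(-0.11)^i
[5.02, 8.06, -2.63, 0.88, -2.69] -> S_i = Random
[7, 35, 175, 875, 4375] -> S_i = 7*5^i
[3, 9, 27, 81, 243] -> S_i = 3*3^i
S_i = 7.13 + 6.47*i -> [7.13, 13.6, 20.07, 26.54, 33.01]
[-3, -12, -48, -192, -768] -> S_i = -3*4^i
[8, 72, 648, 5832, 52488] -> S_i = 8*9^i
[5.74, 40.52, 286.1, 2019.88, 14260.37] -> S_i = 5.74*7.06^i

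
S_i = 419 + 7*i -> [419, 426, 433, 440, 447]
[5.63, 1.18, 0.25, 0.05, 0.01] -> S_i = 5.63*0.21^i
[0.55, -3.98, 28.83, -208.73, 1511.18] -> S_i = 0.55*(-7.24)^i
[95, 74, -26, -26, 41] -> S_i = Random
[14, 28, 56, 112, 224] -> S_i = 14*2^i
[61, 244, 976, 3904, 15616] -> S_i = 61*4^i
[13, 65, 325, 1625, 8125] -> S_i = 13*5^i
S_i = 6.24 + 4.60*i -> [6.24, 10.84, 15.44, 20.04, 24.64]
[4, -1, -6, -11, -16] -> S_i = 4 + -5*i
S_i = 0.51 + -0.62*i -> [0.51, -0.11, -0.73, -1.35, -1.97]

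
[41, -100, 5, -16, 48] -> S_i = Random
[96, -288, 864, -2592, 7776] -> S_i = 96*-3^i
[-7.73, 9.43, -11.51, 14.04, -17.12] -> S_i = -7.73*(-1.22)^i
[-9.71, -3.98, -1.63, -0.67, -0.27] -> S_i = -9.71*0.41^i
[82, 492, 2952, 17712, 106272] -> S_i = 82*6^i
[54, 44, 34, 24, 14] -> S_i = 54 + -10*i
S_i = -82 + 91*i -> [-82, 9, 100, 191, 282]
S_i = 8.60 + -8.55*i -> [8.6, 0.05, -8.5, -17.05, -25.6]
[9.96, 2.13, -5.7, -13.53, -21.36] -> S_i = 9.96 + -7.83*i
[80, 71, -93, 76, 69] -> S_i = Random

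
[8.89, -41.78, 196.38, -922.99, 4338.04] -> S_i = 8.89*(-4.70)^i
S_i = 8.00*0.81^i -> [8.0, 6.48, 5.25, 4.25, 3.44]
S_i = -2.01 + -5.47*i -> [-2.01, -7.48, -12.95, -18.42, -23.89]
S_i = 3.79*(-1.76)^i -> [3.79, -6.67, 11.74, -20.66, 36.37]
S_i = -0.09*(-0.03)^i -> [-0.09, 0.0, -0.0, 0.0, -0.0]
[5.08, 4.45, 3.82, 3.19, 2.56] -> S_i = 5.08 + -0.63*i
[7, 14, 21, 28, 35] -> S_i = 7 + 7*i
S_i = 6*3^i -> [6, 18, 54, 162, 486]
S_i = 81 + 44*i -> [81, 125, 169, 213, 257]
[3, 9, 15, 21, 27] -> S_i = 3 + 6*i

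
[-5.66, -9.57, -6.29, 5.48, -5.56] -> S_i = Random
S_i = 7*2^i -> [7, 14, 28, 56, 112]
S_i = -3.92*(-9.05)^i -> [-3.92, 35.48, -321.06, 2905.57, -26295.44]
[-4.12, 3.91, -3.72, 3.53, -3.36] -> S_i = -4.12*(-0.95)^i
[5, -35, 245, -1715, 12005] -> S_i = 5*-7^i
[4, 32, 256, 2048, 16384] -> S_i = 4*8^i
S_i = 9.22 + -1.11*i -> [9.22, 8.11, 7.0, 5.89, 4.78]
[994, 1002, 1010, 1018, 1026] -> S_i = 994 + 8*i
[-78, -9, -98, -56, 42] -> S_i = Random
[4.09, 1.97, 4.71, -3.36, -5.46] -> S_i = Random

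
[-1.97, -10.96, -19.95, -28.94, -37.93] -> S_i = -1.97 + -8.99*i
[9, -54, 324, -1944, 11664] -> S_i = 9*-6^i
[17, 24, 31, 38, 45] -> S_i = 17 + 7*i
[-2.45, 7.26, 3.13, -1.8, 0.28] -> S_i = Random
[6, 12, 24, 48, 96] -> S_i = 6*2^i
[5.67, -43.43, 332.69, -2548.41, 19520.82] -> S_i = 5.67*(-7.66)^i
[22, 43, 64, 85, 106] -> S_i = 22 + 21*i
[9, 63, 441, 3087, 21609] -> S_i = 9*7^i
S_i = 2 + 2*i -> [2, 4, 6, 8, 10]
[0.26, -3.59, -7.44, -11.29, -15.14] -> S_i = 0.26 + -3.85*i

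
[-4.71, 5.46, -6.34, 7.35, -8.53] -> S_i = -4.71*(-1.16)^i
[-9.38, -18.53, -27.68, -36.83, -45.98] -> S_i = -9.38 + -9.15*i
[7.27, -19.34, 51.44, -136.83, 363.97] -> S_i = 7.27*(-2.66)^i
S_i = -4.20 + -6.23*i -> [-4.2, -10.43, -16.66, -22.89, -29.12]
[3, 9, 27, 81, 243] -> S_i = 3*3^i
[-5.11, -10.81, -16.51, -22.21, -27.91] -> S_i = -5.11 + -5.70*i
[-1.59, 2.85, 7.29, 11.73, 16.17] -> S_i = -1.59 + 4.44*i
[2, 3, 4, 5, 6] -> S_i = 2 + 1*i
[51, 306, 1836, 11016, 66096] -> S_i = 51*6^i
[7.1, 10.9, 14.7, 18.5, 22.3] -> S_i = 7.10 + 3.80*i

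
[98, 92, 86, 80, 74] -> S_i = 98 + -6*i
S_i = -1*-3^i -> [-1, 3, -9, 27, -81]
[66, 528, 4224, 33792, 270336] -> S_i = 66*8^i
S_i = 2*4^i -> [2, 8, 32, 128, 512]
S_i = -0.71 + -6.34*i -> [-0.71, -7.05, -13.39, -19.73, -26.07]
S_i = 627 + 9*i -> [627, 636, 645, 654, 663]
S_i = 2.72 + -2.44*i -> [2.72, 0.28, -2.16, -4.6, -7.04]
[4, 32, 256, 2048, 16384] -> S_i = 4*8^i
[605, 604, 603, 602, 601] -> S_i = 605 + -1*i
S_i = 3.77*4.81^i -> [3.77, 18.13, 87.22, 419.54, 2018.0]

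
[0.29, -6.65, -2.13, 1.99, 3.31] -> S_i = Random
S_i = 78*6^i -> [78, 468, 2808, 16848, 101088]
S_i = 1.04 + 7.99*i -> [1.04, 9.03, 17.02, 25.01, 33.0]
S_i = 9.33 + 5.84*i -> [9.33, 15.17, 21.01, 26.85, 32.69]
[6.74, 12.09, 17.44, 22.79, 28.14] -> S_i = 6.74 + 5.35*i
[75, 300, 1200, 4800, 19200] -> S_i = 75*4^i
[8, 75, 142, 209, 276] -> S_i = 8 + 67*i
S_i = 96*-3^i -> [96, -288, 864, -2592, 7776]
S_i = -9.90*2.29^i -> [-9.9, -22.67, -51.92, -118.89, -272.26]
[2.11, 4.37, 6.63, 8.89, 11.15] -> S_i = 2.11 + 2.26*i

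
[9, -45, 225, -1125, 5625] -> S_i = 9*-5^i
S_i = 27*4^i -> [27, 108, 432, 1728, 6912]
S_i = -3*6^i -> [-3, -18, -108, -648, -3888]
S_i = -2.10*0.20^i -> [-2.1, -0.42, -0.08, -0.02, -0.0]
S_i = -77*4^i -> [-77, -308, -1232, -4928, -19712]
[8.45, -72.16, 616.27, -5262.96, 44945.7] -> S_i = 8.45*(-8.54)^i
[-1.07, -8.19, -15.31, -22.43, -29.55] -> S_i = -1.07 + -7.12*i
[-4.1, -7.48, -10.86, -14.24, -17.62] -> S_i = -4.10 + -3.38*i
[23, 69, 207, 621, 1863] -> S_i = 23*3^i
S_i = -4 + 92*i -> [-4, 88, 180, 272, 364]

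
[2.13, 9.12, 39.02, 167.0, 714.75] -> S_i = 2.13*4.28^i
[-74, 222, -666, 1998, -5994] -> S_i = -74*-3^i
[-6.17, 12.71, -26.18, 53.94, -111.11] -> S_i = -6.17*(-2.06)^i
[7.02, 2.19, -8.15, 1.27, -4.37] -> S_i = Random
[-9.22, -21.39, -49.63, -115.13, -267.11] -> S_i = -9.22*2.32^i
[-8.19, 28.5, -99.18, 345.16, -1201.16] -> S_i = -8.19*(-3.48)^i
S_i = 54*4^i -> [54, 216, 864, 3456, 13824]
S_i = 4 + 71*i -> [4, 75, 146, 217, 288]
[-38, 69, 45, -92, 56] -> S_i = Random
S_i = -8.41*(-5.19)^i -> [-8.41, 43.65, -226.53, 1175.7, -6101.9]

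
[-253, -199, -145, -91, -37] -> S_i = -253 + 54*i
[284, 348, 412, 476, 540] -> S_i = 284 + 64*i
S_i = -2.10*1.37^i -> [-2.1, -2.88, -3.94, -5.4, -7.4]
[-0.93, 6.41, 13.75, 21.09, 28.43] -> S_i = -0.93 + 7.34*i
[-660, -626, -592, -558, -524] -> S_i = -660 + 34*i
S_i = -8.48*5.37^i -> [-8.48, -45.54, -244.54, -1313.16, -7051.69]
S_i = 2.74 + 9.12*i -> [2.74, 11.86, 20.98, 30.1, 39.22]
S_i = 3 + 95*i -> [3, 98, 193, 288, 383]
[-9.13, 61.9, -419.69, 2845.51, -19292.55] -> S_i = -9.13*(-6.78)^i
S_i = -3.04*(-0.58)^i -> [-3.04, 1.76, -1.02, 0.59, -0.34]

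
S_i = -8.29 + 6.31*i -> [-8.29, -1.98, 4.33, 10.64, 16.95]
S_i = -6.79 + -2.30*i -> [-6.79, -9.09, -11.39, -13.69, -15.99]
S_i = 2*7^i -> [2, 14, 98, 686, 4802]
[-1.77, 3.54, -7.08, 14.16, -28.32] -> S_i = -1.77*(-2.00)^i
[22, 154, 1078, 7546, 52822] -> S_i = 22*7^i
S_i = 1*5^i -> [1, 5, 25, 125, 625]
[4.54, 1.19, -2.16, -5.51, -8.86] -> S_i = 4.54 + -3.35*i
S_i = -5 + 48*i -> [-5, 43, 91, 139, 187]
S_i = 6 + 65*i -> [6, 71, 136, 201, 266]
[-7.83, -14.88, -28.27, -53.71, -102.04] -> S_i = -7.83*1.90^i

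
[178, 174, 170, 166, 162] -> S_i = 178 + -4*i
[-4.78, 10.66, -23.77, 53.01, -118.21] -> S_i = -4.78*(-2.23)^i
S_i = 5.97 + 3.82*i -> [5.97, 9.79, 13.61, 17.43, 21.25]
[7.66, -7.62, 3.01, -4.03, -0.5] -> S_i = Random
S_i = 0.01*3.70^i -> [0.01, 0.04, 0.14, 0.51, 1.87]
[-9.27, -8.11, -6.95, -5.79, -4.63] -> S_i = -9.27 + 1.16*i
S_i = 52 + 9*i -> [52, 61, 70, 79, 88]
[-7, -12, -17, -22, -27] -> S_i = -7 + -5*i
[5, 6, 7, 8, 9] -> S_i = 5 + 1*i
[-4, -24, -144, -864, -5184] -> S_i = -4*6^i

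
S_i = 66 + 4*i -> [66, 70, 74, 78, 82]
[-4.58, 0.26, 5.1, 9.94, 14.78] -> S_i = -4.58 + 4.84*i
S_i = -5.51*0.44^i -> [-5.51, -2.42, -1.07, -0.47, -0.21]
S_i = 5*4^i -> [5, 20, 80, 320, 1280]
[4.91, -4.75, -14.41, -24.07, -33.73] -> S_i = 4.91 + -9.66*i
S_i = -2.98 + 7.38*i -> [-2.98, 4.4, 11.78, 19.16, 26.54]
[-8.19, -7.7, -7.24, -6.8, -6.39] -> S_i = -8.19*0.94^i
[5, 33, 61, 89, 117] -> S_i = 5 + 28*i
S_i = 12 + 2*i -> [12, 14, 16, 18, 20]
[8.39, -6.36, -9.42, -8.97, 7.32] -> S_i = Random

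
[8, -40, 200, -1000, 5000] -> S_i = 8*-5^i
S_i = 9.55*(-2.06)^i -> [9.55, -19.67, 40.53, -83.48, 171.98]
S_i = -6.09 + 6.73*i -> [-6.09, 0.64, 7.37, 14.1, 20.83]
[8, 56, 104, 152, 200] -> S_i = 8 + 48*i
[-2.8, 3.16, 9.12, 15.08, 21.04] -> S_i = -2.80 + 5.96*i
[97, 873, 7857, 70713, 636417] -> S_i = 97*9^i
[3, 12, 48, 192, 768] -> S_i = 3*4^i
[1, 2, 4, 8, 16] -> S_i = 1*2^i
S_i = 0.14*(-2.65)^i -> [0.14, -0.37, 0.98, -2.61, 6.9]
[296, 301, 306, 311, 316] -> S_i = 296 + 5*i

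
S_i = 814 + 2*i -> [814, 816, 818, 820, 822]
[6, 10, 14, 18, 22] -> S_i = 6 + 4*i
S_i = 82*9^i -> [82, 738, 6642, 59778, 538002]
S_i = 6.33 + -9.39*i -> [6.33, -3.06, -12.45, -21.84, -31.23]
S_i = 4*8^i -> [4, 32, 256, 2048, 16384]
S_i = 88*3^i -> [88, 264, 792, 2376, 7128]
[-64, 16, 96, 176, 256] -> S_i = -64 + 80*i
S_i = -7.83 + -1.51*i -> [-7.83, -9.34, -10.85, -12.36, -13.87]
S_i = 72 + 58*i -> [72, 130, 188, 246, 304]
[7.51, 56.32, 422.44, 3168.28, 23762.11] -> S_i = 7.51*7.50^i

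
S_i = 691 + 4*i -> [691, 695, 699, 703, 707]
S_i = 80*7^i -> [80, 560, 3920, 27440, 192080]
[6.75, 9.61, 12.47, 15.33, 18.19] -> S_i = 6.75 + 2.86*i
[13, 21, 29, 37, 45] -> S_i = 13 + 8*i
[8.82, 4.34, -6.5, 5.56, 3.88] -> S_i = Random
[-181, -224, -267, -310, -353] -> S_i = -181 + -43*i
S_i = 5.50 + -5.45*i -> [5.5, 0.05, -5.4, -10.85, -16.3]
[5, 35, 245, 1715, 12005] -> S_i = 5*7^i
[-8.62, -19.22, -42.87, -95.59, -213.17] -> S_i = -8.62*2.23^i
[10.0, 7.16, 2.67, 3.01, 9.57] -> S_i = Random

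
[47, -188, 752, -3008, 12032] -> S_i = 47*-4^i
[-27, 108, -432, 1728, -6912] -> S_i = -27*-4^i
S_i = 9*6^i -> [9, 54, 324, 1944, 11664]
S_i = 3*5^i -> [3, 15, 75, 375, 1875]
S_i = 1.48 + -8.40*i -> [1.48, -6.92, -15.32, -23.72, -32.12]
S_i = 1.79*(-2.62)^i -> [1.79, -4.69, 12.29, -32.19, 84.34]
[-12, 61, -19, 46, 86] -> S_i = Random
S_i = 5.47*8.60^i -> [5.47, 47.04, 404.56, 3479.23, 29921.35]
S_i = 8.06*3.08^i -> [8.06, 24.82, 76.46, 235.5, 725.33]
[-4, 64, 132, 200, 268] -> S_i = -4 + 68*i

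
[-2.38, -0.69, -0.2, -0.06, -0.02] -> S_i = -2.38*0.29^i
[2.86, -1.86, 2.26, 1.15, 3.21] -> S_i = Random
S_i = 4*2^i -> [4, 8, 16, 32, 64]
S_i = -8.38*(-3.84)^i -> [-8.38, 32.18, -123.57, 474.5, -1822.09]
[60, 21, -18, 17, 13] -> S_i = Random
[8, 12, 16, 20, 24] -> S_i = 8 + 4*i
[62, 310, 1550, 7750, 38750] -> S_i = 62*5^i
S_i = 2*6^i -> [2, 12, 72, 432, 2592]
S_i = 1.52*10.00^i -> [1.52, 15.2, 152.0, 1520.0, 15200.0]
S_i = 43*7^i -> [43, 301, 2107, 14749, 103243]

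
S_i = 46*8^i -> [46, 368, 2944, 23552, 188416]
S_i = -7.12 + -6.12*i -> [-7.12, -13.24, -19.36, -25.48, -31.6]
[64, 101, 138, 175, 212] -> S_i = 64 + 37*i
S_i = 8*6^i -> [8, 48, 288, 1728, 10368]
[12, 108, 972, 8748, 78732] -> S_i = 12*9^i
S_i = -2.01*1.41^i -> [-2.01, -2.83, -4.0, -5.63, -7.94]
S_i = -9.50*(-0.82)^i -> [-9.5, 7.79, -6.39, 5.24, -4.3]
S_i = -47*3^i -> [-47, -141, -423, -1269, -3807]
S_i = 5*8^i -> [5, 40, 320, 2560, 20480]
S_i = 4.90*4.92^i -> [4.9, 24.11, 118.61, 583.57, 2871.15]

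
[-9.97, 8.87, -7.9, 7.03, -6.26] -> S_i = -9.97*(-0.89)^i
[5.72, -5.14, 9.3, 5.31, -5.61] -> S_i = Random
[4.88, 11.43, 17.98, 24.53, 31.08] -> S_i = 4.88 + 6.55*i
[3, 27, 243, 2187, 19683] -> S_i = 3*9^i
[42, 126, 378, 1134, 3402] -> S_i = 42*3^i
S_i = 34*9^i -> [34, 306, 2754, 24786, 223074]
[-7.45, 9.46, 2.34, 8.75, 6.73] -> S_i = Random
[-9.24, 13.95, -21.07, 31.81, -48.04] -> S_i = -9.24*(-1.51)^i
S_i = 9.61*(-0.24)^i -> [9.61, -2.31, 0.55, -0.13, 0.03]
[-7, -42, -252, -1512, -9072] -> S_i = -7*6^i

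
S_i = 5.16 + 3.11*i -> [5.16, 8.27, 11.38, 14.49, 17.6]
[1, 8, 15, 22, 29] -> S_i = 1 + 7*i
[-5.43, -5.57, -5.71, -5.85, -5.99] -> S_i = -5.43 + -0.14*i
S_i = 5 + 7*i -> [5, 12, 19, 26, 33]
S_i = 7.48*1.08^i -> [7.48, 8.08, 8.72, 9.42, 10.18]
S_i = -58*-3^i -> [-58, 174, -522, 1566, -4698]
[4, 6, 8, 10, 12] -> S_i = 4 + 2*i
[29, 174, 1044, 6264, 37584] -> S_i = 29*6^i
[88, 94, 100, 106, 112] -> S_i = 88 + 6*i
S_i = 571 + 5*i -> [571, 576, 581, 586, 591]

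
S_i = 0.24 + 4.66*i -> [0.24, 4.9, 9.56, 14.22, 18.88]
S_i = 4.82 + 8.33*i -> [4.82, 13.15, 21.48, 29.81, 38.14]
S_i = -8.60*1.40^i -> [-8.6, -12.04, -16.86, -23.6, -33.04]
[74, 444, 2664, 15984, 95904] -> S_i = 74*6^i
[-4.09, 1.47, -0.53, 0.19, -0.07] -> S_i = -4.09*(-0.36)^i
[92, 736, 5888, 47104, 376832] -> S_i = 92*8^i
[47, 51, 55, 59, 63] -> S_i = 47 + 4*i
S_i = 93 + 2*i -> [93, 95, 97, 99, 101]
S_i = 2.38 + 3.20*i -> [2.38, 5.58, 8.78, 11.98, 15.18]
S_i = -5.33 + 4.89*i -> [-5.33, -0.44, 4.45, 9.34, 14.23]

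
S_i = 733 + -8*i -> [733, 725, 717, 709, 701]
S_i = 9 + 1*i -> [9, 10, 11, 12, 13]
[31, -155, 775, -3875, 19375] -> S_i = 31*-5^i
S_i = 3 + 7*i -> [3, 10, 17, 24, 31]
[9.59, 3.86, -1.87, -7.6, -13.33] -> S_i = 9.59 + -5.73*i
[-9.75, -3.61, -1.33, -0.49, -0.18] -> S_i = -9.75*0.37^i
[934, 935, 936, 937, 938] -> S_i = 934 + 1*i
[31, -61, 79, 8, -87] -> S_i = Random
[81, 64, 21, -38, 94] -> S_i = Random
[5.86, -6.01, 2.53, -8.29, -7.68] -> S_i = Random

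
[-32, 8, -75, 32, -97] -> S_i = Random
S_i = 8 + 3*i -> [8, 11, 14, 17, 20]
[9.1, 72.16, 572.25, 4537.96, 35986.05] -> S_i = 9.10*7.93^i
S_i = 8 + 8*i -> [8, 16, 24, 32, 40]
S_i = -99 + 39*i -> [-99, -60, -21, 18, 57]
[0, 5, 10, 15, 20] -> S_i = 0 + 5*i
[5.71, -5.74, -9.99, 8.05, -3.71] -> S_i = Random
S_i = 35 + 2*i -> [35, 37, 39, 41, 43]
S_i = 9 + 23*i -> [9, 32, 55, 78, 101]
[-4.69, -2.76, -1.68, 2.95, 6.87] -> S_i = Random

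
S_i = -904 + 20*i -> [-904, -884, -864, -844, -824]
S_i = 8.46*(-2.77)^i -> [8.46, -23.43, 64.91, -179.81, 498.07]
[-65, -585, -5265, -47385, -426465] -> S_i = -65*9^i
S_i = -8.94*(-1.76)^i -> [-8.94, 15.73, -27.69, 48.74, -85.78]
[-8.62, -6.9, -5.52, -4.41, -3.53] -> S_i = -8.62*0.80^i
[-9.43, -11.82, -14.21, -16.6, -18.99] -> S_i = -9.43 + -2.39*i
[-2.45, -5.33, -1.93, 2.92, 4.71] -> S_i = Random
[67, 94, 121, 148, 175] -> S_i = 67 + 27*i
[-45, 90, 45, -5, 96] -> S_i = Random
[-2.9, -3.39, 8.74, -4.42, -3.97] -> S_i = Random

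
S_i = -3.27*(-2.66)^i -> [-3.27, 8.7, -23.14, 61.54, -163.71]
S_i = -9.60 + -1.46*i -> [-9.6, -11.06, -12.52, -13.98, -15.44]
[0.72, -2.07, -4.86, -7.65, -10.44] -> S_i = 0.72 + -2.79*i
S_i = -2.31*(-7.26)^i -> [-2.31, 16.77, -121.75, 883.94, -6417.39]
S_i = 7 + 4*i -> [7, 11, 15, 19, 23]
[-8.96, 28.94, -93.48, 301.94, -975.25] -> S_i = -8.96*(-3.23)^i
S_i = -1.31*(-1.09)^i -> [-1.31, 1.43, -1.56, 1.7, -1.85]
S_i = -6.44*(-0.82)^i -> [-6.44, 5.28, -4.33, 3.55, -2.91]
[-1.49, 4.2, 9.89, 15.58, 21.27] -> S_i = -1.49 + 5.69*i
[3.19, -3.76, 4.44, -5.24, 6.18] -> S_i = 3.19*(-1.18)^i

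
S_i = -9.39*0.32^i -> [-9.39, -3.0, -0.96, -0.31, -0.1]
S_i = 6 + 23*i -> [6, 29, 52, 75, 98]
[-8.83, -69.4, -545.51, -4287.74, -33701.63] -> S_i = -8.83*7.86^i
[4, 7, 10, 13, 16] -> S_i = 4 + 3*i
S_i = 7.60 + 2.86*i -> [7.6, 10.46, 13.32, 16.18, 19.04]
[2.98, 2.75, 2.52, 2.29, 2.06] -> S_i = 2.98 + -0.23*i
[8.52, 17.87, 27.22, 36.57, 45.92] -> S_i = 8.52 + 9.35*i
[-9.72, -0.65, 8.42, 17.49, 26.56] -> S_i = -9.72 + 9.07*i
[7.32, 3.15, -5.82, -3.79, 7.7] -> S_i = Random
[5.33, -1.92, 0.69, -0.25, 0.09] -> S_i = 5.33*(-0.36)^i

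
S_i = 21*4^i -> [21, 84, 336, 1344, 5376]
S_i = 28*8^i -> [28, 224, 1792, 14336, 114688]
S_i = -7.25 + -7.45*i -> [-7.25, -14.7, -22.15, -29.6, -37.05]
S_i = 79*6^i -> [79, 474, 2844, 17064, 102384]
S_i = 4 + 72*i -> [4, 76, 148, 220, 292]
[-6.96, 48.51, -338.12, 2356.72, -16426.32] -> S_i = -6.96*(-6.97)^i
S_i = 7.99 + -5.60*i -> [7.99, 2.39, -3.21, -8.81, -14.41]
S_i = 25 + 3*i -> [25, 28, 31, 34, 37]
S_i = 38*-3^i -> [38, -114, 342, -1026, 3078]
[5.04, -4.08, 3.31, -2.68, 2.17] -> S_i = 5.04*(-0.81)^i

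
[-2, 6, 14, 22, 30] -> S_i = -2 + 8*i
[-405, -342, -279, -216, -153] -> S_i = -405 + 63*i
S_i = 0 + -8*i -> [0, -8, -16, -24, -32]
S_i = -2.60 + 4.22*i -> [-2.6, 1.62, 5.84, 10.06, 14.28]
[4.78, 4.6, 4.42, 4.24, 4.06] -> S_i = 4.78 + -0.18*i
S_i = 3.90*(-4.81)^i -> [3.9, -18.76, 90.23, -434.01, 2087.59]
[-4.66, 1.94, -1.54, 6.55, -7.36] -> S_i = Random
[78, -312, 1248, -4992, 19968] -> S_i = 78*-4^i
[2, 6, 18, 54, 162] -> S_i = 2*3^i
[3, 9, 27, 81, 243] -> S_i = 3*3^i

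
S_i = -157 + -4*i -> [-157, -161, -165, -169, -173]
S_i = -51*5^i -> [-51, -255, -1275, -6375, -31875]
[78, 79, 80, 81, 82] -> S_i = 78 + 1*i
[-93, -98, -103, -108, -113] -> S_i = -93 + -5*i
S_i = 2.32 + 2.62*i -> [2.32, 4.94, 7.56, 10.18, 12.8]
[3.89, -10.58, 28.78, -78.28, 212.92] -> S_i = 3.89*(-2.72)^i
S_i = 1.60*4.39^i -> [1.6, 7.02, 30.84, 135.37, 594.26]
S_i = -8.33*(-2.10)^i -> [-8.33, 17.49, -36.74, 77.14, -162.0]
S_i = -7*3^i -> [-7, -21, -63, -189, -567]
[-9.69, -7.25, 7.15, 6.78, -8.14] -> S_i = Random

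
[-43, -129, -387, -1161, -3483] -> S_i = -43*3^i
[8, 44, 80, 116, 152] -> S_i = 8 + 36*i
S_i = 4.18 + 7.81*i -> [4.18, 11.99, 19.8, 27.61, 35.42]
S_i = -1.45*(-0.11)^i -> [-1.45, 0.16, -0.02, 0.0, -0.0]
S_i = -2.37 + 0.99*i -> [-2.37, -1.38, -0.39, 0.6, 1.59]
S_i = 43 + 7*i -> [43, 50, 57, 64, 71]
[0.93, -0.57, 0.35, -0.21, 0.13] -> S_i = 0.93*(-0.61)^i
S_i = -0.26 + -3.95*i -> [-0.26, -4.21, -8.16, -12.11, -16.06]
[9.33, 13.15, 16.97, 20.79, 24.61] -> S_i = 9.33 + 3.82*i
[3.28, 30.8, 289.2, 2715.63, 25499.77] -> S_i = 3.28*9.39^i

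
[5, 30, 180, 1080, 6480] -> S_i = 5*6^i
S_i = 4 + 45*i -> [4, 49, 94, 139, 184]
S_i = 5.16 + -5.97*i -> [5.16, -0.81, -6.78, -12.75, -18.72]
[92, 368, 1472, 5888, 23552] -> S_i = 92*4^i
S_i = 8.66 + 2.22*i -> [8.66, 10.88, 13.1, 15.32, 17.54]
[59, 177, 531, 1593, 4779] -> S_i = 59*3^i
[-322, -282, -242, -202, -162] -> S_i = -322 + 40*i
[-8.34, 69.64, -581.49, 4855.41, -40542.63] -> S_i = -8.34*(-8.35)^i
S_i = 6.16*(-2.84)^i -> [6.16, -17.49, 49.68, -141.1, 400.73]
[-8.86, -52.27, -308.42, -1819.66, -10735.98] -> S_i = -8.86*5.90^i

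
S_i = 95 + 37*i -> [95, 132, 169, 206, 243]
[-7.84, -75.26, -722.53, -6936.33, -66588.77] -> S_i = -7.84*9.60^i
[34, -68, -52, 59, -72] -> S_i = Random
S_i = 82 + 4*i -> [82, 86, 90, 94, 98]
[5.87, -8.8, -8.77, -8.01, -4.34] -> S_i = Random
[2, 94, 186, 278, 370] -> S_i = 2 + 92*i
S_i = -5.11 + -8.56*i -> [-5.11, -13.67, -22.23, -30.79, -39.35]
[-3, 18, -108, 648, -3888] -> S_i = -3*-6^i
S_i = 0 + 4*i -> [0, 4, 8, 12, 16]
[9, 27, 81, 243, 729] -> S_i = 9*3^i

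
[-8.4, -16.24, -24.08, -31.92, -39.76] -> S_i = -8.40 + -7.84*i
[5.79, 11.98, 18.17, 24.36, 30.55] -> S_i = 5.79 + 6.19*i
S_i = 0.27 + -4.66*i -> [0.27, -4.39, -9.05, -13.71, -18.37]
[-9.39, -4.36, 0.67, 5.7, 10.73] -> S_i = -9.39 + 5.03*i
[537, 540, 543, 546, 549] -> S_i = 537 + 3*i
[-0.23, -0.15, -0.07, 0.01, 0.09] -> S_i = -0.23 + 0.08*i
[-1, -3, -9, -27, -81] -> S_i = -1*3^i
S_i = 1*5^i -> [1, 5, 25, 125, 625]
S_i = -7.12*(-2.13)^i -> [-7.12, 15.17, -32.3, 68.8, -146.55]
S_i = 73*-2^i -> [73, -146, 292, -584, 1168]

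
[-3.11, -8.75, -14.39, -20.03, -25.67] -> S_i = -3.11 + -5.64*i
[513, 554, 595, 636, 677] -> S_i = 513 + 41*i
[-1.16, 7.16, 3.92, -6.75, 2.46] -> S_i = Random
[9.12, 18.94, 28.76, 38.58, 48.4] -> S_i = 9.12 + 9.82*i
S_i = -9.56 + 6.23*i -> [-9.56, -3.33, 2.9, 9.13, 15.36]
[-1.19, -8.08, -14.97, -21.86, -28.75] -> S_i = -1.19 + -6.89*i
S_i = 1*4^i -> [1, 4, 16, 64, 256]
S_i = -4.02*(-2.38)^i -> [-4.02, 9.57, -22.77, 54.19, -128.98]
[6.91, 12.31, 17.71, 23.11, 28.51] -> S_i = 6.91 + 5.40*i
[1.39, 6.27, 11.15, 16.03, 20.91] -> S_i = 1.39 + 4.88*i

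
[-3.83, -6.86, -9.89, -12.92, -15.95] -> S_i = -3.83 + -3.03*i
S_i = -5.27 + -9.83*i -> [-5.27, -15.1, -24.93, -34.76, -44.59]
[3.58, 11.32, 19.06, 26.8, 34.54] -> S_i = 3.58 + 7.74*i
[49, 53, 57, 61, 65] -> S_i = 49 + 4*i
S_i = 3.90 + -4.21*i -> [3.9, -0.31, -4.52, -8.73, -12.94]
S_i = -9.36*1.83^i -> [-9.36, -17.13, -31.35, -57.36, -104.97]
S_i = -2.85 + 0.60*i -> [-2.85, -2.25, -1.65, -1.05, -0.45]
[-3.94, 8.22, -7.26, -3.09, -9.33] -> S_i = Random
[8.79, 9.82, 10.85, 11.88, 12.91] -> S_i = 8.79 + 1.03*i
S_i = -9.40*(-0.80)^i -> [-9.4, 7.52, -6.02, 4.81, -3.85]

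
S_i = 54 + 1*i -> [54, 55, 56, 57, 58]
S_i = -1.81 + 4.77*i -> [-1.81, 2.96, 7.73, 12.5, 17.27]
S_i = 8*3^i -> [8, 24, 72, 216, 648]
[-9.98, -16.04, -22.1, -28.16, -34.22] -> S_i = -9.98 + -6.06*i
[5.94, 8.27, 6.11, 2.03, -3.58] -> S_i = Random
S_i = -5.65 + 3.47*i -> [-5.65, -2.18, 1.29, 4.76, 8.23]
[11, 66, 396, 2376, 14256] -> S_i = 11*6^i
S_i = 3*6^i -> [3, 18, 108, 648, 3888]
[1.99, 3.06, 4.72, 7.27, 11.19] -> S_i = 1.99*1.54^i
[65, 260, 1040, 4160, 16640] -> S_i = 65*4^i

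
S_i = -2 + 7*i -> [-2, 5, 12, 19, 26]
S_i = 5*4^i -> [5, 20, 80, 320, 1280]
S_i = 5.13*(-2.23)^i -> [5.13, -11.44, 25.51, -56.89, 126.86]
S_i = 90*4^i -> [90, 360, 1440, 5760, 23040]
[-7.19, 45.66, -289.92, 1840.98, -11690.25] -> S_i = -7.19*(-6.35)^i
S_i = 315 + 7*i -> [315, 322, 329, 336, 343]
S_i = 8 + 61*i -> [8, 69, 130, 191, 252]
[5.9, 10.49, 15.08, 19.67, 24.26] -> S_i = 5.90 + 4.59*i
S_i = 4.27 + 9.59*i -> [4.27, 13.86, 23.45, 33.04, 42.63]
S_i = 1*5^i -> [1, 5, 25, 125, 625]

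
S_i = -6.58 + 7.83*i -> [-6.58, 1.25, 9.08, 16.91, 24.74]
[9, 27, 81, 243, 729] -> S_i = 9*3^i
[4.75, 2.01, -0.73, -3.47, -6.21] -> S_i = 4.75 + -2.74*i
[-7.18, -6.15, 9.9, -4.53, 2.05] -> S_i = Random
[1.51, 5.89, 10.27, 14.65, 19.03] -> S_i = 1.51 + 4.38*i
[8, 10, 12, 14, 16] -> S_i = 8 + 2*i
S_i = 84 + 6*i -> [84, 90, 96, 102, 108]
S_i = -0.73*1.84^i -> [-0.73, -1.34, -2.47, -4.55, -8.37]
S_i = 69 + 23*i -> [69, 92, 115, 138, 161]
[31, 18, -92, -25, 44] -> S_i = Random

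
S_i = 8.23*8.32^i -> [8.23, 68.47, 569.7, 4739.91, 39436.03]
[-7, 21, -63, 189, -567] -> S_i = -7*-3^i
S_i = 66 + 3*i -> [66, 69, 72, 75, 78]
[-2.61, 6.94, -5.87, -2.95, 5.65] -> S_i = Random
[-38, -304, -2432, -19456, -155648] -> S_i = -38*8^i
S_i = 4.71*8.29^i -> [4.71, 39.05, 323.69, 2683.39, 22245.34]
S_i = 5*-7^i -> [5, -35, 245, -1715, 12005]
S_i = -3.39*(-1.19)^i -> [-3.39, 4.03, -4.8, 5.71, -6.8]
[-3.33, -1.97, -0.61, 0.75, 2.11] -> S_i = -3.33 + 1.36*i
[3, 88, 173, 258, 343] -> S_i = 3 + 85*i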